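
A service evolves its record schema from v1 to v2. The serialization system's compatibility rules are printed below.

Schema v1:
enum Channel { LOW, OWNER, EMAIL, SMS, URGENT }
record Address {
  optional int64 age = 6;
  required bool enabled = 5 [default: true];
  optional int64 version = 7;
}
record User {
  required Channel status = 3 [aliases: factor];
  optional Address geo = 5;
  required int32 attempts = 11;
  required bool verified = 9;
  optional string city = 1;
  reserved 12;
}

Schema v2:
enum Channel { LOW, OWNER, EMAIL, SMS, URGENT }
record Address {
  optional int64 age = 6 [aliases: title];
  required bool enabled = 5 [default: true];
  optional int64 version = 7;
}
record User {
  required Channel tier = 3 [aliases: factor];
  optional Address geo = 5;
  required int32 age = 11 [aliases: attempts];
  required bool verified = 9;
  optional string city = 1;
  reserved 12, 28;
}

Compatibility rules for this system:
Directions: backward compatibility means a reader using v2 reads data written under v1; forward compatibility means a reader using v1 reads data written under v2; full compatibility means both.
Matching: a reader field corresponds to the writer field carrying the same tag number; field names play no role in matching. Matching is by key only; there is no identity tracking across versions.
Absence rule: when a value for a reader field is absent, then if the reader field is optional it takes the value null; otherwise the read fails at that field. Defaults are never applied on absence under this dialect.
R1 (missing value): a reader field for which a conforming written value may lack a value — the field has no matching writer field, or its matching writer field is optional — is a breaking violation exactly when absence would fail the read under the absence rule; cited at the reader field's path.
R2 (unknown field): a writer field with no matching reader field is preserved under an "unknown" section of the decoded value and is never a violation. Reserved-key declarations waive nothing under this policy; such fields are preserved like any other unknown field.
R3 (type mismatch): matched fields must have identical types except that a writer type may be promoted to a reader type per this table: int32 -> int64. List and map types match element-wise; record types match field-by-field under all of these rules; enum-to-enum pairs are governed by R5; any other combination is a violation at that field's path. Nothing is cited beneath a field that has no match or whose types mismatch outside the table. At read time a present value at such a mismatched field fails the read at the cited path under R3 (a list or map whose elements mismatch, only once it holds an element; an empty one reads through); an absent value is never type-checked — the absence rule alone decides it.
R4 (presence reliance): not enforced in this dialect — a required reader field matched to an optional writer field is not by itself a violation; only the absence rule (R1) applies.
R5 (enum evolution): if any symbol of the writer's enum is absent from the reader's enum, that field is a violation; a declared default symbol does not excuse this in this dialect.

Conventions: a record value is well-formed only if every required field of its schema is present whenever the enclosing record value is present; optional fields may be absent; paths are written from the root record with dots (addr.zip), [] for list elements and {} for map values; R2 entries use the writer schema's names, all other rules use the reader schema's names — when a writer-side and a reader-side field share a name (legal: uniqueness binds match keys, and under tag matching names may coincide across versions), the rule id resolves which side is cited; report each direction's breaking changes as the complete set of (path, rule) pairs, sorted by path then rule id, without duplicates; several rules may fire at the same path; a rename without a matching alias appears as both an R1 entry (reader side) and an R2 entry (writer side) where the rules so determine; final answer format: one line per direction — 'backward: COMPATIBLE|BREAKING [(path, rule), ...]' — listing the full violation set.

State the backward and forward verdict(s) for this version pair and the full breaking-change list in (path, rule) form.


the writer's type comes first in each User pair
backward analysis of User with v2 as reader and v1 as writer:
  tier <- status (Channel -> Channel, writer required)
  geo <- geo (Address -> Address, writer optional)
  age <- attempts (int32 -> int32, writer required)
  verified <- verified (bool -> bool, writer required)
  city <- city (string -> string, writer optional)
  geo.age <- geo.age (int64 -> int64, writer optional)
  geo.enabled <- geo.enabled (bool -> bool, writer required)
  geo.version <- geo.version (int64 -> int64, writer optional)
  nothing fires on User: backward is COMPATIBLE
forward analysis of User with v1 as reader and v2 as writer:
  status <- tier (Channel -> Channel, writer required)
  geo <- geo (Address -> Address, writer optional)
  attempts <- age (int32 -> int32, writer required)
  verified <- verified (bool -> bool, writer required)
  city <- city (string -> string, writer optional)
  geo.age <- geo.age (int64 -> int64, writer optional)
  geo.enabled <- geo.enabled (bool -> bool, writer required)
  geo.version <- geo.version (int64 -> int64, writer optional)
  nothing fires on User: forward is COMPATIBLE

backward: COMPATIBLE []; forward: COMPATIBLE []


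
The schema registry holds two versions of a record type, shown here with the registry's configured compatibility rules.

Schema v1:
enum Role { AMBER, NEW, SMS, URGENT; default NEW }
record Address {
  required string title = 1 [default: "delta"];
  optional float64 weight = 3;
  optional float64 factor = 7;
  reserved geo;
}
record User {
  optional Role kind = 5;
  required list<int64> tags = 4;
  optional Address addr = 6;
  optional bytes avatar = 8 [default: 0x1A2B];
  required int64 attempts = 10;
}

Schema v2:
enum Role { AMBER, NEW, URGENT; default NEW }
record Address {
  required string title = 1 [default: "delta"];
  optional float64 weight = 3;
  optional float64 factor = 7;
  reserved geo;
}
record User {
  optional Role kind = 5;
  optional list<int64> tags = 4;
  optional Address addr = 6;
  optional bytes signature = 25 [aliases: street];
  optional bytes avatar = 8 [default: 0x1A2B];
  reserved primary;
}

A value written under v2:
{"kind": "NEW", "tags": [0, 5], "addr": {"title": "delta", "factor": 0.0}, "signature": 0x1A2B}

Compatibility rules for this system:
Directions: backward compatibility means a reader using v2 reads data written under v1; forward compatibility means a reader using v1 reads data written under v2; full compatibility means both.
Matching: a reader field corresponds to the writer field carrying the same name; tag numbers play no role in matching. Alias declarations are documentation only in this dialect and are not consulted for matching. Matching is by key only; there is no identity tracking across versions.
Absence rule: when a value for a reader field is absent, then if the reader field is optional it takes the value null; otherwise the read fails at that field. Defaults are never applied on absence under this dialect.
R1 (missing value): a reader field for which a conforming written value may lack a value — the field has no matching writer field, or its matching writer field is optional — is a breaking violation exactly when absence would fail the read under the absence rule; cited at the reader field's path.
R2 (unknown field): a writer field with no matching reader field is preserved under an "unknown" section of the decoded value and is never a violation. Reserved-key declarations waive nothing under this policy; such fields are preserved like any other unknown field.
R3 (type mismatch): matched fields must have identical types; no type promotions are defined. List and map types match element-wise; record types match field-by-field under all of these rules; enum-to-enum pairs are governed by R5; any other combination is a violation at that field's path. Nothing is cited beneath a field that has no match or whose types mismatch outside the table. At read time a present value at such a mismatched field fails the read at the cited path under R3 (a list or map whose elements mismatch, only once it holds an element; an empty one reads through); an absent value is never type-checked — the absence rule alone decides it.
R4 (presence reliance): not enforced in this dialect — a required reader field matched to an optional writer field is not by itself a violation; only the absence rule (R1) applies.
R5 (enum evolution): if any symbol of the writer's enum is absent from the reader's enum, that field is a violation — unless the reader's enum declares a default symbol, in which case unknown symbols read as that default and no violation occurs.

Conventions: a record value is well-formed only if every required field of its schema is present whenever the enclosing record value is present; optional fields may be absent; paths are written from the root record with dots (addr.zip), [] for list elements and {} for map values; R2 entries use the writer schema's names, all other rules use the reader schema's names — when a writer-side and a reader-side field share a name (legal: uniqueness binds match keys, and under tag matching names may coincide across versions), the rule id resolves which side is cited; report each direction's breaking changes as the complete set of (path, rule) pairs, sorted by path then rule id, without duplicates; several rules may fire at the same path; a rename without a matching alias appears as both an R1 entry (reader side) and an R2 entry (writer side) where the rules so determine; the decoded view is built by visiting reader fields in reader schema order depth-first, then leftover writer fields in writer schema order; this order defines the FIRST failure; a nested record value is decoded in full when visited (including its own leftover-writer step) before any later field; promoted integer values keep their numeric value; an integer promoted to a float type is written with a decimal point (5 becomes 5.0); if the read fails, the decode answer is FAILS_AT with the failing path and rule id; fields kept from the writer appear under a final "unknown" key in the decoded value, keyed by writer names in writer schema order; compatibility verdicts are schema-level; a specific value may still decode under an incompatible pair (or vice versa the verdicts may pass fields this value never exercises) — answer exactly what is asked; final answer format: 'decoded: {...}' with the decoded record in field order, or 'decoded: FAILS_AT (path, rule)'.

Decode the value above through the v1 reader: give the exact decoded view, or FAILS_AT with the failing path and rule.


in User below, arrows point writer -> reader
decoding the User value with the v1 reader:
  kind := "NEW"
  tags := [0, 5]
  addr.title := "delta"
  addr.weight := null (absent, optional -> null)
  addr.factor := 0.0
  avatar := null (absent, optional -> null)
  read fails at attempts under R1 (no fill)
  => FAILS_AT (attempts, R1)
ruling out the remaining User differences:
  enum Role (field kind in record User): symbol SMS removed -> triggers nothing under the printed rules; the User answer is the same either way
  field tags in record User: required changed to optional -> a verdict-level change on User — the shown value reads the same
  added field signature to record User: optional bytes, tag 25 (in v2 it sits immediately before avatar) -> triggers nothing under the printed rules; the User answer is the same either way

decoded: FAILS_AT (attempts, R1)


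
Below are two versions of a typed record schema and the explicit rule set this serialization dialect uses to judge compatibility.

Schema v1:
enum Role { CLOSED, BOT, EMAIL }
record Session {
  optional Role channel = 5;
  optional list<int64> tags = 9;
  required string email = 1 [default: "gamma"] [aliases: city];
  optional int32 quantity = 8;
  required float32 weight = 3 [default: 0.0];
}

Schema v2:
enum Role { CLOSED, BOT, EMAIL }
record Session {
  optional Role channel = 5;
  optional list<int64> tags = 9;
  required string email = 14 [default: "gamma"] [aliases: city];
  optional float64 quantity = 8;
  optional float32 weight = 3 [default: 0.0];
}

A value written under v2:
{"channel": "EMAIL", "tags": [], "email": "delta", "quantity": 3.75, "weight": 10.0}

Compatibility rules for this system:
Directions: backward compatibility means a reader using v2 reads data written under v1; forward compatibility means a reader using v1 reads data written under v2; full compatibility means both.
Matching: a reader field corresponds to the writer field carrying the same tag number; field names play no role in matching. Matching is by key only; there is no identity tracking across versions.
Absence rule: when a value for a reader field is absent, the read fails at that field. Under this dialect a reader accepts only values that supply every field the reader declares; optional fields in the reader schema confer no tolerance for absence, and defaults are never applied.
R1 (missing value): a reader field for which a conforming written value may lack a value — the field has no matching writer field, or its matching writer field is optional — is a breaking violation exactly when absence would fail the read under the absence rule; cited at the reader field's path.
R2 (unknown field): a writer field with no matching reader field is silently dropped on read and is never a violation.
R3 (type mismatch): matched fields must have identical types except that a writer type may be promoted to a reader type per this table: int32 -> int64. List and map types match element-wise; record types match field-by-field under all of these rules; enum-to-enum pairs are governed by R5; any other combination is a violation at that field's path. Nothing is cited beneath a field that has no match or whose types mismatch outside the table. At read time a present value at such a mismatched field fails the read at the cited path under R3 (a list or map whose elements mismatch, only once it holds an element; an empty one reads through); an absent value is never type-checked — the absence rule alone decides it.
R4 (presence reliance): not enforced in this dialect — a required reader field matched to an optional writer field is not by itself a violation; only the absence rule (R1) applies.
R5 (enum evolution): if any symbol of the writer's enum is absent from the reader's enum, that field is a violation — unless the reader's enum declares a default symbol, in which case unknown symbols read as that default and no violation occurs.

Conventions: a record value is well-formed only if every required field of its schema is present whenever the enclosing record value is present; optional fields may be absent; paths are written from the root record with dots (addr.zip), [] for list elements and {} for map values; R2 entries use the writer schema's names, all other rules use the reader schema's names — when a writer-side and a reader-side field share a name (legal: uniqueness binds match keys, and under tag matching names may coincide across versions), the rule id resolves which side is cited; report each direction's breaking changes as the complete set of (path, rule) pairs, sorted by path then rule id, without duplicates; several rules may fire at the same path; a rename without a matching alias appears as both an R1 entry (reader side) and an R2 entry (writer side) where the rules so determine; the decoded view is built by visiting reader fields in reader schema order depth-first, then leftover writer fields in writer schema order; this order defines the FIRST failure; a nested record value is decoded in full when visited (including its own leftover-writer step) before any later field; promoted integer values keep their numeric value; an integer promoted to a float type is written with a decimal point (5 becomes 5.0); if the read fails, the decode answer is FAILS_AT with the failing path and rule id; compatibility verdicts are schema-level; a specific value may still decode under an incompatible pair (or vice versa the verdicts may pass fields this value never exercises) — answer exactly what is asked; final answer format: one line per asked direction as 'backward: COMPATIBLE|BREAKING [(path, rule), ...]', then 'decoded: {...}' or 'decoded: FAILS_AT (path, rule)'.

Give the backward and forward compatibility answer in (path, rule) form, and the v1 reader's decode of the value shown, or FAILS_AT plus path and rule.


backward: BREAKING [(channel, R1), (email, R1), (quantity, R1), (quantity, R3), (tags, R1)]; forward: BREAKING [(channel, R1), (email, R1), (quantity, R1), (quantity, R3), (tags, R1), (weight, R1)]; decoded: FAILS_AT (email, R1)

arrows below run writer -> reader for Session
backward on Session — v2 reading data written by v1:
  writer optional, Role -> Role: reader channel maps from writer channel
  writer optional, list<int64> -> list<int64>: reader tags maps from writer tags
  email has no writer counterpart
  writer optional, int32 -> float64: reader quantity maps from writer quantity
  writer required, float32 -> float32: reader weight maps from writer weight
  email (writer side), unknown to reader
  violation R1 at channel
  violation R1 at email
  violation R1 at quantity
  violation R3 at quantity
  violation R1 at tags
  => 5 violation(s): backward is BREAKING for Session
forward on Session — v1 reading data written by v2:
  writer optional, Role -> Role: reader channel maps from writer channel
  writer optional, list<int64> -> list<int64>: reader tags maps from writer tags
  email has no writer counterpart
  writer optional, float64 -> int32: reader quantity maps from writer quantity
  writer optional, float32 -> float32: reader weight maps from writer weight
  email (writer side), unknown to reader
  violation R1 at channel
  violation R1 at email
  violation R1 at quantity
  violation R3 at quantity
  violation R1 at tags
  violation R1 at weight
  => 6 violation(s): forward is BREAKING for Session
decode walk for Session under reader schema v1:
  channel := "EMAIL"
  tags := []
  read fails at email under R1 (no fill)
  => FAILS_AT (email, R1)


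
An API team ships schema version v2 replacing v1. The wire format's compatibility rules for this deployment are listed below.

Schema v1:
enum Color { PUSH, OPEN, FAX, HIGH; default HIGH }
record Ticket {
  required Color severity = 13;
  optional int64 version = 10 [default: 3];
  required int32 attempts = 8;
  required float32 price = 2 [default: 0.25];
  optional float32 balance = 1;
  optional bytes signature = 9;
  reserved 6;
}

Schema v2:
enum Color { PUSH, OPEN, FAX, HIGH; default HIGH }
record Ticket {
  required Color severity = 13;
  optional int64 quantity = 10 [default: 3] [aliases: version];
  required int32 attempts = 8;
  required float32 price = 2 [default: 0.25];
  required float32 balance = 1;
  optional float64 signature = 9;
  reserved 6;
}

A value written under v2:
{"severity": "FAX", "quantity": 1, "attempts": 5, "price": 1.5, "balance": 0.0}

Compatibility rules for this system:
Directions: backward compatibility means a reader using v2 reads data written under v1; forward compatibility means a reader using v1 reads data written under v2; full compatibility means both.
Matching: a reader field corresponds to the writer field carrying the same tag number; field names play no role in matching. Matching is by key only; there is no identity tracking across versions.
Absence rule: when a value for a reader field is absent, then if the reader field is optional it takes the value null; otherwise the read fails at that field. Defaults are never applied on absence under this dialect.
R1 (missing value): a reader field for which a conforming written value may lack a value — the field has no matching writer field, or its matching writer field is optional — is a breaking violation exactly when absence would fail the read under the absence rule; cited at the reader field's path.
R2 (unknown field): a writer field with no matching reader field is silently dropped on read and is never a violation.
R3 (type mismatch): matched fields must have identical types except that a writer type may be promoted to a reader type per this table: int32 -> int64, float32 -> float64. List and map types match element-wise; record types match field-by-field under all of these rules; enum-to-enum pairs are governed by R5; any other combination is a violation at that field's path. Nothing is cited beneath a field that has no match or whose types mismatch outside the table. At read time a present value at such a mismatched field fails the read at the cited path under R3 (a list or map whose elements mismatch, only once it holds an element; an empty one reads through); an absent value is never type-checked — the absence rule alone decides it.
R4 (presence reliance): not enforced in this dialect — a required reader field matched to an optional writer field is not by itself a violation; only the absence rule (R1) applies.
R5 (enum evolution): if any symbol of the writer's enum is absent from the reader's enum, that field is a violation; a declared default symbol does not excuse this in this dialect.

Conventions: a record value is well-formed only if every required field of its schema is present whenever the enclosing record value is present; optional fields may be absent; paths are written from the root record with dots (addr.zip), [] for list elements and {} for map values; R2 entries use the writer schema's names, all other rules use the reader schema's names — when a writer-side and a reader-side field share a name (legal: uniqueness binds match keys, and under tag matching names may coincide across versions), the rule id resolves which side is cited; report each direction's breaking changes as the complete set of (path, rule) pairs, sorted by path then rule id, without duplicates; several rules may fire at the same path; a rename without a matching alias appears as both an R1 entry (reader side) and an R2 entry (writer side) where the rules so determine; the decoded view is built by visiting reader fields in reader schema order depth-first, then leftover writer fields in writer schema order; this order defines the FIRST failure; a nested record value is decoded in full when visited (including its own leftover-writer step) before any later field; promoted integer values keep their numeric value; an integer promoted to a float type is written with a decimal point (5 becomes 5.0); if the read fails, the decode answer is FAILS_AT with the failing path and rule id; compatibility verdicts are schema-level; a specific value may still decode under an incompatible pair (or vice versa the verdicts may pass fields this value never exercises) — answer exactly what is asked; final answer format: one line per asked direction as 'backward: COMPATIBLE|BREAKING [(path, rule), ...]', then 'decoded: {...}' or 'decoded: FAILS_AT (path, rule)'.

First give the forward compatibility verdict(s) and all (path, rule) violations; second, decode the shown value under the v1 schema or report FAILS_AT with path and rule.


each type pair in Ticket: writer, then reader
forward pass over Ticket, reader schema v1, writer schema v2:
  severity: Color -> Color, writer required; from severity
  version: int64 -> int64, writer optional; from quantity
  attempts: int32 -> int32, writer required; from attempts
  price: float32 -> float32, writer required; from price
  balance: float32 -> float32, writer required; from balance
  signature: float64 -> bytes, writer optional; from signature
  R3 fires at signature
  forward on Ticket therefore BREAKING (1)
decode (reader v1):
  severity := "FAX"
  version := 1 (from writer quantity)
  attempts := 5
  price := 1.5
  balance := 0.0
  signature := null (not supplied -> null)
  => decoded: {"severity": "FAX", "version": 1, "attempts": 5, "price": 1.5, "balance": 0.0, "signature": null}
diffs on Ticket not affecting the asked answer:
  renamed field version to quantity in record Ticket (alias version declared on the renamed field) -> fires no rule on Ticket, leaving the asked answer as it is
  field balance in record Ticket: optional changed to required -> its effect on Ticket is confined to the backward direction, not asked

forward: BREAKING [(signature, R3)]; decoded: {"severity": "FAX", "version": 1, "attempts": 5, "price": 1.5, "balance": 0.0, "signature": null}


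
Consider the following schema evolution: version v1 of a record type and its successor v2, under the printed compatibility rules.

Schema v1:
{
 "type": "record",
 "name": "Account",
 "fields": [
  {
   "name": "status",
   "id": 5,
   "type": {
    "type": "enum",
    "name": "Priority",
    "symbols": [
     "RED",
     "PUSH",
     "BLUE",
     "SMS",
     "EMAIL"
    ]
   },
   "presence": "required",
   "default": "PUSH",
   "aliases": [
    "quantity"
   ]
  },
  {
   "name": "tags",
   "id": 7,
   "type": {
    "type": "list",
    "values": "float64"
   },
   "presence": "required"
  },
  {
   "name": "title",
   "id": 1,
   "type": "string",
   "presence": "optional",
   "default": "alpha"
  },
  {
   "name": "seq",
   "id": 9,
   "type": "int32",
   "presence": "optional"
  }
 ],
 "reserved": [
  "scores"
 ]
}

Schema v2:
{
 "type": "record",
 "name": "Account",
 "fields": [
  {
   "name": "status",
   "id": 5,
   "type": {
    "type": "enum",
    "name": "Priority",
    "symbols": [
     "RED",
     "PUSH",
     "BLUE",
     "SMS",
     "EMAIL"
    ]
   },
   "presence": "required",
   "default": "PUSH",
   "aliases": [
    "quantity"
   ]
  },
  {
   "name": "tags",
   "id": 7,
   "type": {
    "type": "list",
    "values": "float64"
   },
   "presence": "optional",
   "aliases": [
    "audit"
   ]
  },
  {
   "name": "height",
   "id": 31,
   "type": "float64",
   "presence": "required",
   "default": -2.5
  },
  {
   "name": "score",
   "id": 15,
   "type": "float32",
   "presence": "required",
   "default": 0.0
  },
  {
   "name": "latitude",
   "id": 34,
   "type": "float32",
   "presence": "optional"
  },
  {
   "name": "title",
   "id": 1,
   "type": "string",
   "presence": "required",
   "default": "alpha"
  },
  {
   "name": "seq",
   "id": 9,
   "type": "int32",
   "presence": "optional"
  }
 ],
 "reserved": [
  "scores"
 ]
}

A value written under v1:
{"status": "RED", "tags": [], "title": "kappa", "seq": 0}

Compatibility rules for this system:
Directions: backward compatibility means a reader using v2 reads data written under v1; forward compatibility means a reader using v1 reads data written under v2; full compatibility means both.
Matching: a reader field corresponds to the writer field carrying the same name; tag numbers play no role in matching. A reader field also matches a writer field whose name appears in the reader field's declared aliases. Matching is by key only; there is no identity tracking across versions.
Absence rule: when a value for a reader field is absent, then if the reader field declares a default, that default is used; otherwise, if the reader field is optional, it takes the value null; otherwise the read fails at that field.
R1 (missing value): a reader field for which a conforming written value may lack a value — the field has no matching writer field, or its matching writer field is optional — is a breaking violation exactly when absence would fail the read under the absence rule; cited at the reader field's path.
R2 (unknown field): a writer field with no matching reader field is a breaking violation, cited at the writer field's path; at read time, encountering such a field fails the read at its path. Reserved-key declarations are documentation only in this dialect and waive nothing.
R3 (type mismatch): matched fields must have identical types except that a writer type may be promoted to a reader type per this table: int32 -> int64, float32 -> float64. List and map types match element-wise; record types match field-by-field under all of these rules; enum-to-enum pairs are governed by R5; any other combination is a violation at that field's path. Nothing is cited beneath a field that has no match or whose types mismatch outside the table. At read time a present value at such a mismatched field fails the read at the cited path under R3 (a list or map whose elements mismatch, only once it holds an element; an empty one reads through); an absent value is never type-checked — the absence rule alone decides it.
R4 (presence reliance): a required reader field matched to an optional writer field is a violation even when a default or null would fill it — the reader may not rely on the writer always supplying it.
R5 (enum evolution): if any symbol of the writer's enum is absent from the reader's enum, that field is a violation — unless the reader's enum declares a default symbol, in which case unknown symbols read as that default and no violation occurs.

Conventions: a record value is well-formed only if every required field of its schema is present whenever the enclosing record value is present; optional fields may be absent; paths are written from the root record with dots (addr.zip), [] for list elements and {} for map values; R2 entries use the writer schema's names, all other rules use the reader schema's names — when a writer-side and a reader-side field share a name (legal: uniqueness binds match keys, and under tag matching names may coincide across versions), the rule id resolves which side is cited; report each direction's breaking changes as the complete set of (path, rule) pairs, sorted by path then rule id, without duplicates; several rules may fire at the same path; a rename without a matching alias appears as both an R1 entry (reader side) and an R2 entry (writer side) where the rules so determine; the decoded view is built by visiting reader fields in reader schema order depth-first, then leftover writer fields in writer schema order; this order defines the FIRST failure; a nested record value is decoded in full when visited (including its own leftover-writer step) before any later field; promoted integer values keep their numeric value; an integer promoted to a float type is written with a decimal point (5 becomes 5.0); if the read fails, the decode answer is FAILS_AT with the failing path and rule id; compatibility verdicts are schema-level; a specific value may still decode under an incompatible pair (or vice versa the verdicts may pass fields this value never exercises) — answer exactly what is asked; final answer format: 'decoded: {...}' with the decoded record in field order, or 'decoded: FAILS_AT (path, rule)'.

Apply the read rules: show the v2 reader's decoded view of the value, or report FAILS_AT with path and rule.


in Account below, arrows point writer -> reader
decoding the Account value with the v2 reader:
  status := "RED"
  tags := []
  height := -2.5 (absent -> default)
  score := 0.0 (absent -> default)
  latitude := null (absent, optional -> null)
  title := "kappa"
  seq := 0
  => decoded: {"status": "RED", "tags": [], "height": -2.5, "score": 0.0, "latitude": null, "title": "kappa", "seq": 0}
diffs on Account not affecting the asked answer:
  field tags in record Account: required changed to optional -> changes Account's schema-level verdicts only — the decode of this value is the same
  field title in record Account: optional changed to required -> changes Account's schema-level verdicts only — the decode of this value is the same

decoded: {"status": "RED", "tags": [], "height": -2.5, "score": 0.0, "latitude": null, "title": "kappa", "seq": 0}


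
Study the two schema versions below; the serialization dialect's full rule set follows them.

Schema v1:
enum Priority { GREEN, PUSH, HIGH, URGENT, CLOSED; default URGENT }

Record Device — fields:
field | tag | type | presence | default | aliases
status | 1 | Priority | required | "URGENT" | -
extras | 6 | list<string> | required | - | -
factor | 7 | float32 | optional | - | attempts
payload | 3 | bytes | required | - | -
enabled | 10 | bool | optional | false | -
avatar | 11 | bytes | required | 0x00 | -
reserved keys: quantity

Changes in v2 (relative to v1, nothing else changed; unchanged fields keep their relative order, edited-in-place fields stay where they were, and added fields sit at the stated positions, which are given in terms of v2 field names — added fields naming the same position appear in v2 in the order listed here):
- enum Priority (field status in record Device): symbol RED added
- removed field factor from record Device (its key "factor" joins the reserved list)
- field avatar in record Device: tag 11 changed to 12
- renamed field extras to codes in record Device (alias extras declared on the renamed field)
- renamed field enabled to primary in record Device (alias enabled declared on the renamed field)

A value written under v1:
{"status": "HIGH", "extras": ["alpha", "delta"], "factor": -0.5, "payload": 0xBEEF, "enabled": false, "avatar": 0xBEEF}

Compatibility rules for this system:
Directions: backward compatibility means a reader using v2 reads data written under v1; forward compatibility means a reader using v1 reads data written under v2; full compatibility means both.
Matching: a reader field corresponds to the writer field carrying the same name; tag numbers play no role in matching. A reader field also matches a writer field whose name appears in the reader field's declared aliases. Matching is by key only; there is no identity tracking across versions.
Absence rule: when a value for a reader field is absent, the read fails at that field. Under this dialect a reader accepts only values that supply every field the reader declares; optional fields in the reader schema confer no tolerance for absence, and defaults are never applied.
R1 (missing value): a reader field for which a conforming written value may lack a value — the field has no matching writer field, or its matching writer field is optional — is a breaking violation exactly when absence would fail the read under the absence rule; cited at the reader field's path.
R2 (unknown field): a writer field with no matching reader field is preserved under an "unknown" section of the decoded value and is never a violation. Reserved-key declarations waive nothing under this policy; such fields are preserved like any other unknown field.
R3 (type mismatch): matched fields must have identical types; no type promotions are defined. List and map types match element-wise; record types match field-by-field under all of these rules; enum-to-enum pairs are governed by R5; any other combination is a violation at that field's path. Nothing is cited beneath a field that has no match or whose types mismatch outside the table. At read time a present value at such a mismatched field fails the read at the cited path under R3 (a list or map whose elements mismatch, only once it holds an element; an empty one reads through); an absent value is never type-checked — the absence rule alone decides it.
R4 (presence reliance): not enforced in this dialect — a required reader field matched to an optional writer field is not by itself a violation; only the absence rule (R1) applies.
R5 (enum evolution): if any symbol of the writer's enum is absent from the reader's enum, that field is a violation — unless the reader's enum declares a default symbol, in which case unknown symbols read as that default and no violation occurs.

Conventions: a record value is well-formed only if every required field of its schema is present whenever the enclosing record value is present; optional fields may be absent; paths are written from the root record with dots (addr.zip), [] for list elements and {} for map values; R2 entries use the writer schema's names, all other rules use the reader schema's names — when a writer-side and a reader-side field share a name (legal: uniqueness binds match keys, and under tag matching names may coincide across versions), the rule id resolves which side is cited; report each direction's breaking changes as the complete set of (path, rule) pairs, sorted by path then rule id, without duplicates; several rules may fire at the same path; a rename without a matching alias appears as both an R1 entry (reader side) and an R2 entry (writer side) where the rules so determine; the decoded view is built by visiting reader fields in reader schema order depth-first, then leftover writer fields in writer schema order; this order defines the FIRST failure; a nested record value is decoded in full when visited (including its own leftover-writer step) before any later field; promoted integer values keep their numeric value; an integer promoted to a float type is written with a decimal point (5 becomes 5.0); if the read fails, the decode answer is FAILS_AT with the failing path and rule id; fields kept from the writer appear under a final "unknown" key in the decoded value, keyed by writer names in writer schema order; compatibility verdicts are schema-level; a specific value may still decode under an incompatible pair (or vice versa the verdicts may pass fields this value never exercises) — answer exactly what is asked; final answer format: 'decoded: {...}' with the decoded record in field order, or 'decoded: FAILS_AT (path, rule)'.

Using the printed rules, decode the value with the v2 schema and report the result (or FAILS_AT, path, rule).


decoded: {"status": "HIGH", "codes": ["alpha", "delta"], "payload": 0xBEEF, "primary": false, "avatar": 0xBEEF, "unknown": {"factor": -0.5}}

in Device below, arrows point writer -> reader
decoding the Device value with the v2 reader:
  status := "HIGH"
  codes := ["alpha", "delta"] (from writer extras)
  payload := 0xBEEF
  primary := false (from writer enabled)
  avatar := 0xBEEF
  writer factor: kept under "unknown"
  => decoded: {"status": "HIGH", "codes": ["alpha", "delta"], "payload": 0xBEEF, "primary": false, "avatar": 0xBEEF, "unknown": {"factor": -0.5}}
the other Device changes do not affect what is asked:
  enum Priority (field status in record Device): symbol RED added -> no rule fires on it and the decoded Device view is identical with or without it
  field avatar in record Device: tag 11 changed to 12 -> no rule fires on it and the decoded Device view is identical with or without it


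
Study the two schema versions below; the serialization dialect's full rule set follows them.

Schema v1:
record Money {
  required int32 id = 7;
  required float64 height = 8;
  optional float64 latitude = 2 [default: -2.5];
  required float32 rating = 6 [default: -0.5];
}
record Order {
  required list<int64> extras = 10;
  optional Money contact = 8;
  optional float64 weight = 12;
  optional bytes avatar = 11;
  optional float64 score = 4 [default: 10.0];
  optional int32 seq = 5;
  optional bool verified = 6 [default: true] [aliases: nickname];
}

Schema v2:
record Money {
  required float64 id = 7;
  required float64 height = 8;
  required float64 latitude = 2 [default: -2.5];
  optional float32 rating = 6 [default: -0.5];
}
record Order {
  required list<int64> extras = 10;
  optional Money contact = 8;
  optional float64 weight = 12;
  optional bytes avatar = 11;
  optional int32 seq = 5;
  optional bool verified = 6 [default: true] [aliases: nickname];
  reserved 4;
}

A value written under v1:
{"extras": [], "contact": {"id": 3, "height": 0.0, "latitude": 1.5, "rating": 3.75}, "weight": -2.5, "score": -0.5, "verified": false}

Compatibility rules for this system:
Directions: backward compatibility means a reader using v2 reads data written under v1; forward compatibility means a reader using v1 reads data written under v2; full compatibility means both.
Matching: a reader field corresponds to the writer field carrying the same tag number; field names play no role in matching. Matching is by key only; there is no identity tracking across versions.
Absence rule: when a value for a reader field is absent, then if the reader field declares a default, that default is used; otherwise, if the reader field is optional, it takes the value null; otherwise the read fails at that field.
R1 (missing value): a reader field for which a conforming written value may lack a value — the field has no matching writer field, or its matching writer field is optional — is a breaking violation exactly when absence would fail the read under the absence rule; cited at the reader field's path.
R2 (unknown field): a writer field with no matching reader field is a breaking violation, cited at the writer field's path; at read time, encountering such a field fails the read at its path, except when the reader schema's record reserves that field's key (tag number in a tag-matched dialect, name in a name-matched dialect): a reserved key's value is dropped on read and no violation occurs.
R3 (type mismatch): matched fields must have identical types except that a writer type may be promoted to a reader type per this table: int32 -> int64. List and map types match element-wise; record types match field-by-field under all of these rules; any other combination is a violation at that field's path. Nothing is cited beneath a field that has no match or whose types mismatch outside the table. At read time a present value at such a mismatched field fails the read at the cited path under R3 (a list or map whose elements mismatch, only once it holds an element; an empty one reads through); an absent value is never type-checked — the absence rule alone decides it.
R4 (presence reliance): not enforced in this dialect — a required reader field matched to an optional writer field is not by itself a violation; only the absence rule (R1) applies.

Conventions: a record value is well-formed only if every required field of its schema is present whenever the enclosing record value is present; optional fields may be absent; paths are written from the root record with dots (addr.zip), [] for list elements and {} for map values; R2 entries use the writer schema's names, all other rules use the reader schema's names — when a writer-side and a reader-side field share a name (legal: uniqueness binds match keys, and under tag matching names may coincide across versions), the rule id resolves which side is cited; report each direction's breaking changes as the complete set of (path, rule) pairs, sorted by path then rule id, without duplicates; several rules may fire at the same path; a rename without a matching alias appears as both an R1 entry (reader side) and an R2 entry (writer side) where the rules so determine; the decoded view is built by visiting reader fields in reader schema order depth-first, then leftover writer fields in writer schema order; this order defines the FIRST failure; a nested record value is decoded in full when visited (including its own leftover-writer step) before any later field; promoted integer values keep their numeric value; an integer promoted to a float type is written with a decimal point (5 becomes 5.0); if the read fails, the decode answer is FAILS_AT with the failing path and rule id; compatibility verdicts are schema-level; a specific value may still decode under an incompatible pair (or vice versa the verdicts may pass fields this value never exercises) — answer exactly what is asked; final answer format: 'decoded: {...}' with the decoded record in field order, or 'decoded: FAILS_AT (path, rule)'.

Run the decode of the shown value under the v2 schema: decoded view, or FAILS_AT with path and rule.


the writer's type comes first in each Order pair
decoding the Order value with the v2 reader:
  extras := []
  read fails at contact.id under R3
  => FAILS_AT (contact.id, R3)
checking off the Order differences that do not matter here:
  field rating in record Money: required changed to optional -> triggers nothing under the printed rules; the Order answer is the same either way
  removed field score from record Order (its key 4 joins the reserved list) -> triggers nothing under the printed rules; the Order answer is the same either way
  field latitude in record Money: optional changed to required -> triggers nothing under the printed rules; the Order answer is the same either way

decoded: FAILS_AT (contact.id, R3)
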